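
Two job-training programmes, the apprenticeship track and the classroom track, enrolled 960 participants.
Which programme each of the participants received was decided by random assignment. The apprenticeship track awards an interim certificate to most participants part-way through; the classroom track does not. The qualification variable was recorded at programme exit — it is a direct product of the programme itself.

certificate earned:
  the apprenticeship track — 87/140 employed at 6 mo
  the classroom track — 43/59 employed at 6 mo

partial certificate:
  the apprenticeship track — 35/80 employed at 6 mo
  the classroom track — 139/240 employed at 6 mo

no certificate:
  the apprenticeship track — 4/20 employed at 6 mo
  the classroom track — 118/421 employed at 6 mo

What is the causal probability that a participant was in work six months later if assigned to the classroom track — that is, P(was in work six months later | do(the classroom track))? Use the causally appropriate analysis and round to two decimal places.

Qualification attained during the programme is downstream of the programme. One should not condition on a consequence of treatment, so the overall rates are the right comparison.
So P(outcome | do(the classroom track)) is just the pooled rate for the classroom track: 300/720 = 0.417.

0.42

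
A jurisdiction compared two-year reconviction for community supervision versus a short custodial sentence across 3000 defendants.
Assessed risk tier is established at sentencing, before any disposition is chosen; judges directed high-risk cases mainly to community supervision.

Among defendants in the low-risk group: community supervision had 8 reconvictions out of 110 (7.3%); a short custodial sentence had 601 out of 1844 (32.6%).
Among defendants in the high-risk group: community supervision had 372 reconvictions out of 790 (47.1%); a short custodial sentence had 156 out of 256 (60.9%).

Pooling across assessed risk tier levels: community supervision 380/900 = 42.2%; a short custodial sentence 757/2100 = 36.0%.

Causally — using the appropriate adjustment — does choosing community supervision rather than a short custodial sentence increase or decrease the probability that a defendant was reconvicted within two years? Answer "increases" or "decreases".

Here assessed risk tier is a common cause — it drives both which disposition a case falls under and the outcome. The crude comparison mixes populations; the stratum-specific rates are the causally relevant ones.
Within each level — low-risk: 7.3% vs 32.6%; high-risk: 47.1% vs 60.9% — community supervision is lower every time.

decreases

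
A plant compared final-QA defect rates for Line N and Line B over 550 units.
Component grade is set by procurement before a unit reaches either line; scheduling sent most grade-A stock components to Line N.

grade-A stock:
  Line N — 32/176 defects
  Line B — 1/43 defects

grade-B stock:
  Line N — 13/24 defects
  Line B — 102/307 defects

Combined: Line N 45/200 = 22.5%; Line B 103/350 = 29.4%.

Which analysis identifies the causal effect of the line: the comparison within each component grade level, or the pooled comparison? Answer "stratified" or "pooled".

stratified

The imbalance in component grade arose from how units were allocated, not from anything the line did; and component grade independently affects the outcome. The pooled gap is confounded — condition on component grade.
Within each level — grade-A stock: 18.2% vs 2.3%; grade-B stock: 54.2% vs 33.2% — Line B is lower every time.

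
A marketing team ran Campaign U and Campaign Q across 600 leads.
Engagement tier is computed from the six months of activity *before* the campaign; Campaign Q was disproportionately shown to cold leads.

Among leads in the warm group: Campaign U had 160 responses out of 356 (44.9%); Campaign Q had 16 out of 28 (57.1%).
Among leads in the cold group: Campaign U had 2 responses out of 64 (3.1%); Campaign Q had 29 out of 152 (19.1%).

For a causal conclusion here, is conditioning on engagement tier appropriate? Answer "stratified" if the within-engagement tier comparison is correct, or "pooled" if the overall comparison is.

The stratified and pooled comparisons disagree (Campaign Q wins within each engagement tier; Campaign U wins overall), so the answer turns on the causal role of engagement tier.
Engagement tier satisfies the back-door criterion: it is not a descendant of the campaign, and it blocks the spurious path from campaign to outcome. Adjusting for it (i.e., using the within-engagement tier rates) gives the causal effect.
Within each level — warm: 44.9% vs 57.1%; cold: 3.1% vs 19.1% — Campaign Q is higher every time.

stratified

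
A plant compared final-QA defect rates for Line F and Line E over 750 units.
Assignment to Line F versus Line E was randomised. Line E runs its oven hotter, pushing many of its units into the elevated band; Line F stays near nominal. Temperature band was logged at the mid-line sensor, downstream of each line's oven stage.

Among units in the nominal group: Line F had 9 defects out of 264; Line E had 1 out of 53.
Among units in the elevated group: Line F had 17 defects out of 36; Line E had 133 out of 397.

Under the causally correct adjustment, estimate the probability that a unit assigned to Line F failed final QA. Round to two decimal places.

The in-process temperature band-specific comparison favours Line E throughout, but the pooled figures favour Line F. The question is whether to condition on in-process temperature band.
In-process temperature band is downstream of the line. One should not condition on a consequence of treatment, so the overall rates are the right comparison.
So P(outcome | do(Line F)) is just the pooled rate for Line F: 26/300 = 0.087.

0.09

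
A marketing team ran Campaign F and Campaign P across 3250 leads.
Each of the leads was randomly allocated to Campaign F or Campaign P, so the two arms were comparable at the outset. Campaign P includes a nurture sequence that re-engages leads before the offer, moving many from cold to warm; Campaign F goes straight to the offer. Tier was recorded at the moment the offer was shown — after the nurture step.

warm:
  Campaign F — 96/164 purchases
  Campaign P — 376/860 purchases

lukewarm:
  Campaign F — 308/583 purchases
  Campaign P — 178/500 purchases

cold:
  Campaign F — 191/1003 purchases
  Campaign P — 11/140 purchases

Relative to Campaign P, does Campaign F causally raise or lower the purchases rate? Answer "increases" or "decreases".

decreases

Within every engagement tier level Campaign F has the higher rate, yet pooled Campaign P does — Simpson's reversal.
Stratifying would compare campaigns among leads the campaigns themselves sorted into engagement tier groups — a form of selection on an intermediate. The unconditioned pooled rates give the total causal effect.
Pooled: Campaign F 34.0% vs Campaign P 37.7%; Campaign P is higher overall.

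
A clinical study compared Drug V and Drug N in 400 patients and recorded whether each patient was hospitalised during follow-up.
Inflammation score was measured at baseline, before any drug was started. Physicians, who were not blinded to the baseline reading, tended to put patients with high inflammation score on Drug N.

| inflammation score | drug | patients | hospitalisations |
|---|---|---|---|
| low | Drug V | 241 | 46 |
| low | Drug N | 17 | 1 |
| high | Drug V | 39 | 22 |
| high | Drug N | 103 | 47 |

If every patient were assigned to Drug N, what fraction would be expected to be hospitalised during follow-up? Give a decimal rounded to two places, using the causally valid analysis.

The stratified and pooled comparisons disagree (Drug N wins within each inflammation score; Drug V wins overall), so the answer turns on the causal role of inflammation score.
Inflammation score satisfies the back-door criterion: it is not a descendant of the drug, and it blocks the spurious path from drug to outcome. Adjusting for it (i.e., using the within-inflammation score rates) gives the causal effect.
Standardising Drug N to the population inflammation score mix: 0.645·1/17 + 0.355·47/103 = 0.200.

0.20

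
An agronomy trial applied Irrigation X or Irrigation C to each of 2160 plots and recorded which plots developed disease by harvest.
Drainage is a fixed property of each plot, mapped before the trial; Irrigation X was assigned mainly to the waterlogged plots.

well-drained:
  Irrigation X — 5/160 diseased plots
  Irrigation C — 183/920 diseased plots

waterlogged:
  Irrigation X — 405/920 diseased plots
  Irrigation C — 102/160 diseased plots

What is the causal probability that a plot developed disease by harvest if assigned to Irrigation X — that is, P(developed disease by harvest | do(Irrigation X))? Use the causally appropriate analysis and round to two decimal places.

The stratified and pooled comparisons disagree (Irrigation X wins within each field drainage; Irrigation C wins overall), so the answer turns on the causal role of field drainage.
Nothing the irrigation does changes field drainage; the imbalance is an allocation artefact. With field drainage also predicting the outcome, the pooled figure is confounded, and the within-stratum comparison is the causal one.
Standardising Irrigation X to the population field drainage mix: 0.500·5/160 + 0.500·405/920 = 0.236.

0.24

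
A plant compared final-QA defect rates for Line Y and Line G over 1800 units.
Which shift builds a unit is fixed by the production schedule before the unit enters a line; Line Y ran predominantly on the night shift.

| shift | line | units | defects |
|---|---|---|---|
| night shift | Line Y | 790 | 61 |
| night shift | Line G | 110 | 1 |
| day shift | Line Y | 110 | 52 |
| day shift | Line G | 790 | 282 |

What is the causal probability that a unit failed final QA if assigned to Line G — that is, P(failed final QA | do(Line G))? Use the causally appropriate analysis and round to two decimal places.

The imbalance in shift arose from how units were allocated, not from anything the line did; and shift independently affects the outcome. The pooled gap is confounded — condition on shift.
Standardising Line G to the population shift mix: 0.500·1/110 + 0.500·282/790 = 0.183.

0.18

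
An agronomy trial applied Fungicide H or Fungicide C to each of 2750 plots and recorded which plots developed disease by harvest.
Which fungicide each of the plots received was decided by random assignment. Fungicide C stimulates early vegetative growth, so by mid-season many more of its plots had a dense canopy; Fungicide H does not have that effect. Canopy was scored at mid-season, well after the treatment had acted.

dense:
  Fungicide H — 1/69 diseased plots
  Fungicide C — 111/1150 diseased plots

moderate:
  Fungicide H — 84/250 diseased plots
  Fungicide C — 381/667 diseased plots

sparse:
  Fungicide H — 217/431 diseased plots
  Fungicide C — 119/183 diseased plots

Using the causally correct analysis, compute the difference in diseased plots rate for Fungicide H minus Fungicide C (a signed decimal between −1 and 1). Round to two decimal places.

+0.10

Mid-season canopy is downstream of the fungicide. One should not condition on a consequence of treatment, so the overall rates are the right comparison.
The causal difference is the pooled difference: 0.403 − 0.305 = +0.097.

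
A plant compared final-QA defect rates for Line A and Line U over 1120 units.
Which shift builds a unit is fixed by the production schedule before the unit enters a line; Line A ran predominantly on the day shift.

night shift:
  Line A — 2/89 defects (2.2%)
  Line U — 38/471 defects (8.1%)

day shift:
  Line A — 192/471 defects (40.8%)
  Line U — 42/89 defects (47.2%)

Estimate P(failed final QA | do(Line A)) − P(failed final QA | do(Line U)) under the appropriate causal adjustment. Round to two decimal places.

Line A is lower inside every shift stratum but Line U is lower in aggregate. Whether to stratify depends on how shift relates to the line.
Nothing the line does changes shift; the imbalance is an allocation artefact. With shift also predicting the outcome, the pooled figure is confounded, and the within-stratum comparison is the causal one.
Adjusting over the population distribution of shift: 0.500·(0.022−0.081) + 0.500·(0.408−0.472) = -0.061.

-0.06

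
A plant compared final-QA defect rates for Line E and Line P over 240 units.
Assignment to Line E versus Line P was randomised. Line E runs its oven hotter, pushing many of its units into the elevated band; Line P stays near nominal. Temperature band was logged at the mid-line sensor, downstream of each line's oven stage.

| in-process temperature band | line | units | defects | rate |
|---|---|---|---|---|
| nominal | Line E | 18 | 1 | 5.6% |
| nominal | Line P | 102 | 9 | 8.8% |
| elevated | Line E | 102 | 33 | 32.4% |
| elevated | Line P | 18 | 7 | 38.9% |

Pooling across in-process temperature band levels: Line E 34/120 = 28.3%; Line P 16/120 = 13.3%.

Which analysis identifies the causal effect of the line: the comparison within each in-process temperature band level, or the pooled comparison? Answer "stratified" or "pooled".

pooled

Line E is lower inside every in-process temperature band stratum but Line P is lower in aggregate. Whether to stratify depends on how in-process temperature band relates to the line.
The distribution of in-process temperature band is itself part of what the line does — it is an intermediate outcome. Holding it fixed would remove that part of the effect; the total effect is the pooled difference.
Pooled: Line E 28.3% vs Line P 13.3%; Line P is lower overall.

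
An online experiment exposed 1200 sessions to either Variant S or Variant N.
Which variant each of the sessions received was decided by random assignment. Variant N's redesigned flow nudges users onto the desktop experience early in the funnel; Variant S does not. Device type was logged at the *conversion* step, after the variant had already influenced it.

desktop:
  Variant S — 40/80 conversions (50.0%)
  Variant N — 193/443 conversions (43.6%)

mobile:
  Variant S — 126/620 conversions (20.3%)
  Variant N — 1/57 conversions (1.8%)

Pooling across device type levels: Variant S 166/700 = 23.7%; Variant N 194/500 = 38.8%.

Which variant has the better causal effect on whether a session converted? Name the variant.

Variant N

Device type is downstream of the variant. One should not condition on a consequence of treatment, so the overall rates are the right comparison.
Pooled: Variant S 23.7% vs Variant N 38.8%; Variant N is higher overall.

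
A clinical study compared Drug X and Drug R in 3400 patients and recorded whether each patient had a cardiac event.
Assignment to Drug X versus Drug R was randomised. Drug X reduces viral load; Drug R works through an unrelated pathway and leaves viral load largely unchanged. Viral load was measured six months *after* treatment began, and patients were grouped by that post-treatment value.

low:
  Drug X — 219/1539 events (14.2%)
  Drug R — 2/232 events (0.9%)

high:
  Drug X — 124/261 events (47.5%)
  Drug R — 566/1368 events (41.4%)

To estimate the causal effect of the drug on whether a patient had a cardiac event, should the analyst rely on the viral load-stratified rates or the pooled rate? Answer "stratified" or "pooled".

The stratified and pooled comparisons disagree (Drug R wins within each viral load; Drug X wins overall), so the answer turns on the causal role of viral load.
The distribution of viral load is itself part of what the drug does — it is an intermediate outcome. Holding it fixed would remove that part of the effect; the total effect is the pooled difference.
Pooled: Drug X 19.1% vs Drug R 35.5%; Drug X is lower overall.

pooled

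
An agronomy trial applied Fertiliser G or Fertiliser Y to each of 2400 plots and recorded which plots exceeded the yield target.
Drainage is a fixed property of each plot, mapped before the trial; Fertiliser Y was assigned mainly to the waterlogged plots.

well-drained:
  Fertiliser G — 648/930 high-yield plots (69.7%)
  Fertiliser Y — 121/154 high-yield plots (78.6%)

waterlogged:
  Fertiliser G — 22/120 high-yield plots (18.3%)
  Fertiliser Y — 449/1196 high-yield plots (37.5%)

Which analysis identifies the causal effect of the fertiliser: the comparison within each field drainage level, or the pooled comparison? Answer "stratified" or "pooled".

Fertiliser Y is higher inside every field drainage stratum but Fertiliser G is higher in aggregate. Whether to stratify depends on how field drainage relates to the fertiliser.
The imbalance in field drainage arose from how plots were allocated, not from anything the fertiliser did; and field drainage independently affects the outcome. The pooled gap is confounded — condition on field drainage.
Within each level — well-drained: 69.7% vs 78.6%; waterlogged: 18.3% vs 37.5% — Fertiliser Y is higher every time.

stratified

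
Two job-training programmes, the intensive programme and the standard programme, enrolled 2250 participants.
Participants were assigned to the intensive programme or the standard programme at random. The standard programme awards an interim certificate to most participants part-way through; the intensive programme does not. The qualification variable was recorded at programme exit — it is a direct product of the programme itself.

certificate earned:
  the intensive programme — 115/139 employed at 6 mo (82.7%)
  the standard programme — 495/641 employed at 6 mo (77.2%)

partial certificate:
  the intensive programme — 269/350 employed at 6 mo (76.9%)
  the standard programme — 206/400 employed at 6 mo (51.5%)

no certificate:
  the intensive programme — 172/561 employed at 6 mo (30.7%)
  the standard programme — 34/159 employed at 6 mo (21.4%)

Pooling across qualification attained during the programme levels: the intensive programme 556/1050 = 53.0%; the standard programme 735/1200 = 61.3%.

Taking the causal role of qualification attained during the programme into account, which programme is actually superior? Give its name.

the standard programme

The stratified and pooled comparisons disagree (the intensive programme wins within each qualification attained during the programme; the standard programme wins overall), so the answer turns on the causal role of qualification attained during the programme.
Qualification attained during the programme here is a post-treatment variable shaped by the programme; conditioning on it would introduce bias rather than remove it. The overall comparison is the causal one.
Pooled: the intensive programme 53.0% vs the standard programme 61.3%; the standard programme is higher overall.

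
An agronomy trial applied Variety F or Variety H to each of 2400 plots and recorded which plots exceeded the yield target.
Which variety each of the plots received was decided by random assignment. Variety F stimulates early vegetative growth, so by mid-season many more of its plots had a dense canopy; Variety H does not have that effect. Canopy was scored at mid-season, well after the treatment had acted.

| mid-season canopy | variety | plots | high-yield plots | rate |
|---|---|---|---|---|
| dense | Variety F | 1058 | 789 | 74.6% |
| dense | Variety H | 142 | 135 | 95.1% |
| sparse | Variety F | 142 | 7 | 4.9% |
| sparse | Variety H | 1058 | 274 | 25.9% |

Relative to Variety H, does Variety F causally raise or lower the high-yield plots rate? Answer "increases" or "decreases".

increases

Variety H is higher inside every mid-season canopy stratum but Variety F is higher in aggregate. Whether to stratify depends on how mid-season canopy relates to the variety.
Mid-season canopy here is a post-treatment variable shaped by the variety; conditioning on it would introduce bias rather than remove it. The overall comparison is the causal one.
Pooled: Variety F 66.3% vs Variety H 34.1%; Variety F is higher overall.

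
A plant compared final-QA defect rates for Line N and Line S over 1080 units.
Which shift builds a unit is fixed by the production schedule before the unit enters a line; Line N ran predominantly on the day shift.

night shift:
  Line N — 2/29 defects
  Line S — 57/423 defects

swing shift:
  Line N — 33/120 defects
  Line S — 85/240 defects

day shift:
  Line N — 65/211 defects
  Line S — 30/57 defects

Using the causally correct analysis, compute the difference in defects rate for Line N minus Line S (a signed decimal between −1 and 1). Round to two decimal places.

Shift differs across lines for reasons unrelated to any effect of the line itself, and it separately predicts the outcome — a classic confounder. We must compare within shift levels.
Adjusting over the population distribution of shift: 0.419·(0.069−0.135) + 0.333·(0.275−0.354) + 0.248·(0.308−0.526) = -0.108.

-0.11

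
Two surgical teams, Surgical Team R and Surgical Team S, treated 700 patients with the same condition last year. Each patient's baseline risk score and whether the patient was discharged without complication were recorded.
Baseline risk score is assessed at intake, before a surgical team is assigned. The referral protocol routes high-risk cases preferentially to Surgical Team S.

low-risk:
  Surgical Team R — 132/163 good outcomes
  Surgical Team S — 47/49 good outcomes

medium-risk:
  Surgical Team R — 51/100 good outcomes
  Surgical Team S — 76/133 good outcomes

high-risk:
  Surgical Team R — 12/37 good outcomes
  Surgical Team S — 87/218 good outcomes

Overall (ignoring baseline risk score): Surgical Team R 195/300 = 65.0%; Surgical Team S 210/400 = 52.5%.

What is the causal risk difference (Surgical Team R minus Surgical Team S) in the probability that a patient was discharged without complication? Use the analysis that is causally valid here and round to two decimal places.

-0.09

Baseline risk score satisfies the back-door criterion: it is not a descendant of the surgical team, and it blocks the spurious path from surgical team to outcome. Adjusting for it (i.e., using the within-baseline risk score rates) gives the causal effect.
Adjusting over the population distribution of baseline risk score: 0.303·(0.810−0.959) + 0.333·(0.510−0.571) + 0.364·(0.324−0.399) = -0.093.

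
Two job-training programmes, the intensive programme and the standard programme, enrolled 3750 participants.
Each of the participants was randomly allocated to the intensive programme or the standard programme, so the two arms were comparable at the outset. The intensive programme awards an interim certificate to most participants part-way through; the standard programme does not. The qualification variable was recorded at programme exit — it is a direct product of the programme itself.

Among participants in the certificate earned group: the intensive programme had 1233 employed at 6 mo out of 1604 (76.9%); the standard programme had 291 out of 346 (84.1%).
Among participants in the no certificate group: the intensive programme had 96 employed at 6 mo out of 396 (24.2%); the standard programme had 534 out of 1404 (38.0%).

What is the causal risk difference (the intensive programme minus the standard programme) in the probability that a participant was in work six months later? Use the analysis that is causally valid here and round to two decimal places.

+0.19

Stratifying would compare programmes among participants the programmes themselves sorted into qualification attained during the programme groups — a form of selection on an intermediate. The unconditioned pooled rates give the total causal effect.
The causal difference is the pooled difference: 0.664 − 0.471 = +0.193.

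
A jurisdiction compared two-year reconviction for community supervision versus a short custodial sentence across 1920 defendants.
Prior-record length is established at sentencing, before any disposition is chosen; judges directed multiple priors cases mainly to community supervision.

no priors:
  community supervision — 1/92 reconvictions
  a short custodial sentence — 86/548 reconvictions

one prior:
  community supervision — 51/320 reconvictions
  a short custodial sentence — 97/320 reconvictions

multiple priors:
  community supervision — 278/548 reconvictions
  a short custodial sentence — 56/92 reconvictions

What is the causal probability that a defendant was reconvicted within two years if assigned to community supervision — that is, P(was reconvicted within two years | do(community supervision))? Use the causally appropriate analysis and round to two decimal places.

0.23

The prior-record length-specific comparison favours community supervision throughout, but the pooled figures favour a short custodial sentence. The question is whether to condition on prior-record length.
Prior-record length satisfies the back-door criterion: it is not a descendant of the disposition, and it blocks the spurious path from disposition to outcome. Adjusting for it (i.e., using the within-prior-record length rates) gives the causal effect.
Standardising community supervision to the population prior-record length mix: 0.333·1/92 + 0.333·51/320 + 0.333·278/548 = 0.226.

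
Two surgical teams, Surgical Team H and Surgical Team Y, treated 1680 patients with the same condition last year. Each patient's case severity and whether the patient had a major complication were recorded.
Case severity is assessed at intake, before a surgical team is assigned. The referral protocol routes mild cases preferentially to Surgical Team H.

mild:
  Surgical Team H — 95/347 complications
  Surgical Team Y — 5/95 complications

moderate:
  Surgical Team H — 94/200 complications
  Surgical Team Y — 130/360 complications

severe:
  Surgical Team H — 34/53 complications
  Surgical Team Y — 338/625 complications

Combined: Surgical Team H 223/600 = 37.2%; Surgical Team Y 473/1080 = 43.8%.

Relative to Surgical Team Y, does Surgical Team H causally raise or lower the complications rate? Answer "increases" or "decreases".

increases

Here case severity is a common cause — it drives both which surgical team a case falls under and the outcome. The crude comparison mixes populations; the stratum-specific rates are the causally relevant ones.
Within each level — mild: 27.4% vs 5.3%; moderate: 47.0% vs 36.1%; severe: 64.2% vs 54.1% — Surgical Team Y is lower every time.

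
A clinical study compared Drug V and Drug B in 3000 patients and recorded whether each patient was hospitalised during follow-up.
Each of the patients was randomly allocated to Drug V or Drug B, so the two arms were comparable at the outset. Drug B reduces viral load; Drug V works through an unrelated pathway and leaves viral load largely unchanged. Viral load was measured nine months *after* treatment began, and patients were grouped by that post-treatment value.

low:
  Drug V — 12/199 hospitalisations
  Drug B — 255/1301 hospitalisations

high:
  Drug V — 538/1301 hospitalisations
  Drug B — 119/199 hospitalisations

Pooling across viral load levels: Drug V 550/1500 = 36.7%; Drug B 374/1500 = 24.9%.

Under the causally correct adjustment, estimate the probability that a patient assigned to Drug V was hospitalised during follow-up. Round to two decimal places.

0.37

Within every viral load level Drug V has the lower rate, yet pooled Drug B does — Simpson's reversal.
Stratifying would compare drugs among patients the drugs themselves sorted into viral load groups — a form of selection on an intermediate. The unconditioned pooled rates give the total causal effect.
So P(outcome | do(Drug V)) is just the pooled rate for Drug V: 550/1500 = 0.367.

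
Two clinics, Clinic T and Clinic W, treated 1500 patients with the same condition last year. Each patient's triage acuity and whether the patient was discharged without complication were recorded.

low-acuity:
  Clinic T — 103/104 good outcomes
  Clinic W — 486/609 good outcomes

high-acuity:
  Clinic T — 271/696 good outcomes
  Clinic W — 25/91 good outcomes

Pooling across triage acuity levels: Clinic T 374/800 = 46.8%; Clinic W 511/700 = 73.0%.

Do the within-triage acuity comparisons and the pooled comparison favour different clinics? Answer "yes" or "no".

Within each triage acuity level (low-acuity 99.0% vs 79.8%; high-acuity 38.9% vs 27.5%), Clinic T has the higher rate every time. Pooled: 46.8% vs 73.0% — Clinic W has the higher rate overall. The two comparisons disagree.

yes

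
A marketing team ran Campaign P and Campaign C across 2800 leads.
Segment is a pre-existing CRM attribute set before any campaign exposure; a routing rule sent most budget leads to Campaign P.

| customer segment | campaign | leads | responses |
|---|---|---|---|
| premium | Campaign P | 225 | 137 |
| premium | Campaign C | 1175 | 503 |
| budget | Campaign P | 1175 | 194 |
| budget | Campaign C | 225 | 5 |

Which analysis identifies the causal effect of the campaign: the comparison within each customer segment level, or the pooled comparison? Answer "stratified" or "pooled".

stratified

The customer segment-specific comparison favours Campaign P throughout, but the pooled figures favour Campaign C. The question is whether to condition on customer segment.
Since customer segment is a pre-existing factor (not a product of the campaign) and it affects the outcome on its own, it is a confounder. The stratified rates, not the pooled rate, identify the causal effect.
Within each level — premium: 60.9% vs 42.8%; budget: 16.5% vs 2.2% — Campaign P is higher every time.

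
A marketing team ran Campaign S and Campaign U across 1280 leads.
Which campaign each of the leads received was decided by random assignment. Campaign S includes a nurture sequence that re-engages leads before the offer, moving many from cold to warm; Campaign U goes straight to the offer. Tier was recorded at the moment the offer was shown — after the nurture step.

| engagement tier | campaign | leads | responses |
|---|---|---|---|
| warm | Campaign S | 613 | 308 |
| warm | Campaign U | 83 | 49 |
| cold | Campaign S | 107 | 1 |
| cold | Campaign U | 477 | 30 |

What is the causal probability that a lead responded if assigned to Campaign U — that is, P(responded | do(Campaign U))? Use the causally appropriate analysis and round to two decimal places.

0.14

Engagement tier is recorded after the campaign and is itself shifted by it — it sits on the causal path from campaign to outcome. Conditioning on a mediator would strip out part of the effect we want; the pooled comparison gives the total causal effect.
So P(outcome | do(Campaign U)) is just the pooled rate for Campaign U: 79/560 = 0.141.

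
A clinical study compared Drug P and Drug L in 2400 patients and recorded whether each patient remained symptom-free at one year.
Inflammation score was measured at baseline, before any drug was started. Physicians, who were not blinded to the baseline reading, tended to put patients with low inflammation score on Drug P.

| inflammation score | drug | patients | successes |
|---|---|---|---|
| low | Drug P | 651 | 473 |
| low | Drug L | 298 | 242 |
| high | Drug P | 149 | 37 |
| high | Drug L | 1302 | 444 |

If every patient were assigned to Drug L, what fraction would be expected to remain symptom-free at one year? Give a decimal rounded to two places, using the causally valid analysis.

0.53

The imbalance in inflammation score arose from how patients were allocated, not from anything the drug did; and inflammation score independently affects the outcome. The pooled gap is confounded — condition on inflammation score.
Standardising Drug L to the population inflammation score mix: 0.395·242/298 + 0.605·444/1302 = 0.527.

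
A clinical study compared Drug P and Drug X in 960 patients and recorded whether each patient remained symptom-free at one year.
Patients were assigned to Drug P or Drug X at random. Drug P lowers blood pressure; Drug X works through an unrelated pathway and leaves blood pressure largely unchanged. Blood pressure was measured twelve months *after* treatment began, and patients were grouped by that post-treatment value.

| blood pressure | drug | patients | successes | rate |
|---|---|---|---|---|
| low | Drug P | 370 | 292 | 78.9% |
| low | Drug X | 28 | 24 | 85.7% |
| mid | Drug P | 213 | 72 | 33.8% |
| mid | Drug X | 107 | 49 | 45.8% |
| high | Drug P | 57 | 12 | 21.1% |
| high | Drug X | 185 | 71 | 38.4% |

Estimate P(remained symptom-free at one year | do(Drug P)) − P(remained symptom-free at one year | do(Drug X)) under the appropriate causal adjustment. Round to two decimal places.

Blood pressure is recorded after the drug and is itself shifted by it — it sits on the causal path from drug to outcome. Conditioning on a mediator would strip out part of the effect we want; the pooled comparison gives the total causal effect.
The causal difference is the pooled difference: 0.588 − 0.450 = +0.138.

+0.14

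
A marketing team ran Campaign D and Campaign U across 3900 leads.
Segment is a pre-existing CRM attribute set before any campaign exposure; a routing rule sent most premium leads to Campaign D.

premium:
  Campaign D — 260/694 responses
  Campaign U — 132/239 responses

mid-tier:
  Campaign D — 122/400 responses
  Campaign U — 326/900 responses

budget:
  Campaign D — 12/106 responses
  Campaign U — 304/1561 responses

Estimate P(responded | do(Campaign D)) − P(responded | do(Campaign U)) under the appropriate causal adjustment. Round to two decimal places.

-0.10

Customer segment satisfies the back-door criterion: it is not a descendant of the campaign, and it blocks the spurious path from campaign to outcome. Adjusting for it (i.e., using the within-customer segment rates) gives the causal effect.
Adjusting over the population distribution of customer segment: 0.239·(0.375−0.552) + 0.333·(0.305−0.362) + 0.427·(0.113−0.195) = -0.096.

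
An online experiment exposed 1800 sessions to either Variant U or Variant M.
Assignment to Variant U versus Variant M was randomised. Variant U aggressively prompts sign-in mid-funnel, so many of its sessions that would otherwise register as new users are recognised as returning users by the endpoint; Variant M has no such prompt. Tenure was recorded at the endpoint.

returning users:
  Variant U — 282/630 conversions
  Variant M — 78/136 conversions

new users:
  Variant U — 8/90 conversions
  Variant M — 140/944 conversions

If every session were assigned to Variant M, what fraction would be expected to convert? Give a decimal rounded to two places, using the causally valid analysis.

Stratifying would compare variants among sessions the variants themselves sorted into user tenure groups — a form of selection on an intermediate. The unconditioned pooled rates give the total causal effect.
So P(outcome | do(Variant M)) is just the pooled rate for Variant M: 218/1080 = 0.202.

0.20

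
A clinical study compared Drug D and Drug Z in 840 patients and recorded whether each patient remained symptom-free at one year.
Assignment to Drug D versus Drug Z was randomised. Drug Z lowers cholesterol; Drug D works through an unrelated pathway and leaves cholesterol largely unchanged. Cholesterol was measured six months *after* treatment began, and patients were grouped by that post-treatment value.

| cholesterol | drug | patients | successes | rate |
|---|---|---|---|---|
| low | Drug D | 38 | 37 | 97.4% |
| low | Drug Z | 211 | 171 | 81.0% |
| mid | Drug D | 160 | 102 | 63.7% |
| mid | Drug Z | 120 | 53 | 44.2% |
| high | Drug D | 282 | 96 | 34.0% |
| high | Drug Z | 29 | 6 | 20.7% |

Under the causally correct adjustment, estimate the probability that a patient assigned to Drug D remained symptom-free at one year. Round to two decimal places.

0.49

The cholesterol-specific comparison favours Drug D throughout, but the pooled figures favour Drug Z. The question is whether to condition on cholesterol.
Cholesterol lies on the pathway drug → cholesterol → outcome, so adjusting for it blocks the indirect effect. For the total causal effect of drug, use the unadjusted pooled rates.
So P(outcome | do(Drug D)) is just the pooled rate for Drug D: 235/480 = 0.490.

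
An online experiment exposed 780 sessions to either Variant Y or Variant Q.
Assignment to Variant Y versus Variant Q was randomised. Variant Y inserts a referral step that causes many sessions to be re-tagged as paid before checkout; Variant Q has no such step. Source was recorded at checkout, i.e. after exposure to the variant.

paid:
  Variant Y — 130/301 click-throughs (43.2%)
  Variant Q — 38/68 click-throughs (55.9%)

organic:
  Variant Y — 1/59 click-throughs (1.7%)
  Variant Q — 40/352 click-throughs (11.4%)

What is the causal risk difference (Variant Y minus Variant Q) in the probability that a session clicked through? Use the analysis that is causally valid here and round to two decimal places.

+0.18

Because the variant influences traffic source, traffic source is a post-treatment mediator, not a confounder. Stratifying on it would bias the estimate; the causal effect is the crude pooled difference.
The causal difference is the pooled difference: 0.364 − 0.186 = +0.178.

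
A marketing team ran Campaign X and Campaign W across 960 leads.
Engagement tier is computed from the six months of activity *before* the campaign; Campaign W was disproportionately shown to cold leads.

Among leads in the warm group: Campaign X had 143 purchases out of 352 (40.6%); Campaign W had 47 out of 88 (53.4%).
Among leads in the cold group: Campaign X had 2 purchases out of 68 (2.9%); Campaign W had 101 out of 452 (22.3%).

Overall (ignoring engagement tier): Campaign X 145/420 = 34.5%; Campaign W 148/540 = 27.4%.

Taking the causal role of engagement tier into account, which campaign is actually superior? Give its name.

Campaign W

Here engagement tier is a common cause — it drives both which campaign a case falls under and the outcome. The crude comparison mixes populations; the stratum-specific rates are the causally relevant ones.
Within each level — warm: 40.6% vs 53.4%; cold: 2.9% vs 22.3% — Campaign W is higher every time.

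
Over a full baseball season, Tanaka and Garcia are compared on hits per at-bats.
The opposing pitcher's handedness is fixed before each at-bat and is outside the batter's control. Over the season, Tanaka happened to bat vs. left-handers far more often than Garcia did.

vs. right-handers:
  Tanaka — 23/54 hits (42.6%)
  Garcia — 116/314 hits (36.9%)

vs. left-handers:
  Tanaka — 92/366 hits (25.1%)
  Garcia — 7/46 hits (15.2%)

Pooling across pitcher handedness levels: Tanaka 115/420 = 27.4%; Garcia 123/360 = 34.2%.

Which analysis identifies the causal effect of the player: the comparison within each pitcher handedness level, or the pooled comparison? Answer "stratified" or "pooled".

stratified

Pitcher handedness differs across players for reasons unrelated to any effect of the player itself, and it separately predicts the outcome — a classic confounder. We must compare within pitcher handedness levels.
Within each level — vs. right-handers: 42.6% vs 36.9%; vs. left-handers: 25.1% vs 15.2% — Tanaka is higher every time.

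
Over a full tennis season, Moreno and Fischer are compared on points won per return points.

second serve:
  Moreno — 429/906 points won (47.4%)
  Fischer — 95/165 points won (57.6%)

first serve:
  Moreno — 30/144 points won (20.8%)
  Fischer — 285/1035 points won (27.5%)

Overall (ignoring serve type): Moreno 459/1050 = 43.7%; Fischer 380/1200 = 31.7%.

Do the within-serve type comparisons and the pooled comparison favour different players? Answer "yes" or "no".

yes

Within each serve type level (second serve 47.4% vs 57.6%; first serve 20.8% vs 27.5%), Fischer has the higher rate every time. Pooled: 43.7% vs 31.7% — Moreno has the higher rate overall. The two comparisons disagree.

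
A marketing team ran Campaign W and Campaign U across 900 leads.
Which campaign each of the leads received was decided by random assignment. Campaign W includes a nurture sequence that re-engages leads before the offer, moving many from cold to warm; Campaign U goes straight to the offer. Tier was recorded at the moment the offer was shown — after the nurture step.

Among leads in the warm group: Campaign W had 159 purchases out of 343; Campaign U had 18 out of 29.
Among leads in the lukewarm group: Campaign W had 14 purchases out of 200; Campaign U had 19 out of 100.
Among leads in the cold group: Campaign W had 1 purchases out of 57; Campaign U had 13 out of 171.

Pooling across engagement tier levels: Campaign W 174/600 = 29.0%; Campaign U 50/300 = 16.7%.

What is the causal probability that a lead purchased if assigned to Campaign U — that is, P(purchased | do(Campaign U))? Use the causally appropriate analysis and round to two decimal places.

0.17

Because the campaign influences engagement tier, engagement tier is a post-treatment mediator, not a confounder. Stratifying on it would bias the estimate; the causal effect is the crude pooled difference.
So P(outcome | do(Campaign U)) is just the pooled rate for Campaign U: 50/300 = 0.167.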